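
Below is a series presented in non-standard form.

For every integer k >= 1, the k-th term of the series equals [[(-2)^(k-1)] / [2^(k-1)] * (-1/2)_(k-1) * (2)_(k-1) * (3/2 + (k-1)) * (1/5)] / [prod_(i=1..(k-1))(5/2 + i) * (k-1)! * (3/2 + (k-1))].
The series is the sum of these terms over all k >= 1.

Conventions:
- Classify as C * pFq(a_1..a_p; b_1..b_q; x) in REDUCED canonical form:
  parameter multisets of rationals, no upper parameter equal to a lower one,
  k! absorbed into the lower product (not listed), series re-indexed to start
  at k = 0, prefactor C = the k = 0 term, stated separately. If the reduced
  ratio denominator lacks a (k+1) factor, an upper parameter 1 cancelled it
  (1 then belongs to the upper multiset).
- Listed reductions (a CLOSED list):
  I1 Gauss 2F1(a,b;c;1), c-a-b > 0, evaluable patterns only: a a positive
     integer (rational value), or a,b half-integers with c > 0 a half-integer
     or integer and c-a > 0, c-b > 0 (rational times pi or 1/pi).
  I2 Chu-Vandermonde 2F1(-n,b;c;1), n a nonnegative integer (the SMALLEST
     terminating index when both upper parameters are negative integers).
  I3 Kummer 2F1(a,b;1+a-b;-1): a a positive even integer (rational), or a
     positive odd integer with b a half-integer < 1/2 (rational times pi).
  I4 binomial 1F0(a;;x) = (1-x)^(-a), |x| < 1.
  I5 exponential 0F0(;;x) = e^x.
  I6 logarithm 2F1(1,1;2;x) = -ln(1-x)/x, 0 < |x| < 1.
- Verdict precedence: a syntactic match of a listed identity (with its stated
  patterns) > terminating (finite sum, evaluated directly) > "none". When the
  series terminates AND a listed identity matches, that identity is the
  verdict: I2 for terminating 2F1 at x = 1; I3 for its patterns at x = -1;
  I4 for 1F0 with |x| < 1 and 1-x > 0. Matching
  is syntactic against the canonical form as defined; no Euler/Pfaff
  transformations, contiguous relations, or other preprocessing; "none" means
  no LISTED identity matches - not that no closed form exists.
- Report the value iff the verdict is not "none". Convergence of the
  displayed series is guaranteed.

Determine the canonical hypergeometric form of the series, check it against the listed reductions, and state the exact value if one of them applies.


Classification (C = 1/5): 2F1 with upper {-1/2, 2}, lower {7/2}, argument x = -1. Verdict: Kummer's theorem (I3) fires (x = -1; c = 7/2 equals 1+a-b for upper {-1/2, 2}: listed pattern). Value: 1/4.

First insight: x = (-1) and the two k-th powers (prefactor 1/5) combine into one argument.
Term ratio: r(k) = (-1) * (k-1/2) (k+2) / [(k+7/2) (k+1)] ; factor over Q: parameters, x = (-1), and C = 1/5.


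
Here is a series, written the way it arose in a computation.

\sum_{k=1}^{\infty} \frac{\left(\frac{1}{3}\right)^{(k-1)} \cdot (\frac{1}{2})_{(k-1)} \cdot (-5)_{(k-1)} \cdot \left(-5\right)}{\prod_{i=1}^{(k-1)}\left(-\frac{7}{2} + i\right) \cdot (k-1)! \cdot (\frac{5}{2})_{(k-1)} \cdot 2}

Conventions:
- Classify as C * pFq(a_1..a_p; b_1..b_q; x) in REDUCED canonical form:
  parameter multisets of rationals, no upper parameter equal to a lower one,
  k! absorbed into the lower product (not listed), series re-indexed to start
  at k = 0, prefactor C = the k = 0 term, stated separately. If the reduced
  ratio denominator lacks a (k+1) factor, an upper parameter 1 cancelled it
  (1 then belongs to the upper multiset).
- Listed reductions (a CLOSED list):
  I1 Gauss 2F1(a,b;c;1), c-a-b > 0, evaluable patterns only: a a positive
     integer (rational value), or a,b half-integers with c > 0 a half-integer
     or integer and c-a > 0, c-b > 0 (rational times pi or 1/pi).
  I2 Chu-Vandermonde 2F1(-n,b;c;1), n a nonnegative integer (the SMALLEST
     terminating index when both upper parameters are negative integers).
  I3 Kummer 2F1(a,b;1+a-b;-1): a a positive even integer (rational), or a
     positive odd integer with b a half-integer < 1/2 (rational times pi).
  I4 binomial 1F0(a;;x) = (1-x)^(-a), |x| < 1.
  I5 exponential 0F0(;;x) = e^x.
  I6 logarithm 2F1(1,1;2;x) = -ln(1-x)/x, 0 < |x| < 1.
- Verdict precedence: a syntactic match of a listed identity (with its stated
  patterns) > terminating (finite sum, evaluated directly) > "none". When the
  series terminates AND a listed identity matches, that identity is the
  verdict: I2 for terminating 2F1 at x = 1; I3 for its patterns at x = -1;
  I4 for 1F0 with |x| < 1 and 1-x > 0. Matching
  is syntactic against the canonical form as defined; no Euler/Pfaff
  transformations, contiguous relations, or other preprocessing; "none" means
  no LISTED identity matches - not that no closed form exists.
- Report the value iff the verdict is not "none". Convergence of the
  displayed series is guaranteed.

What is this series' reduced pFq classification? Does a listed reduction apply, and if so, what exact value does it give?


Key step: with t_0 = -\frac{5}{2}, the constant factors (C = -5/2, x = 1/3) combine into one prefactor.
Ratio: r(k) = \frac{1}{3} * (k-5) (k+\frac{1}{2}) / [(k-\frac{5}{2}) (k+\frac{5}{2}) (k+1)] - rational in k. x = \frac{1}{3}; t_0 = -\frac{5}{2}; negate the roots.

At argument \frac{1}{3}: a 2F2 with upper {-5, \frac{1}{2}}, lower {-\frac{5}{2}, \frac{5}{2}}, scaled by C = -\frac{5}{2}. Verdict: terminating at k = 5: the factor (-5)_k kills every later term; summing the 6 survivors is exact. Its exact value is -\frac{1418353}{486486}.


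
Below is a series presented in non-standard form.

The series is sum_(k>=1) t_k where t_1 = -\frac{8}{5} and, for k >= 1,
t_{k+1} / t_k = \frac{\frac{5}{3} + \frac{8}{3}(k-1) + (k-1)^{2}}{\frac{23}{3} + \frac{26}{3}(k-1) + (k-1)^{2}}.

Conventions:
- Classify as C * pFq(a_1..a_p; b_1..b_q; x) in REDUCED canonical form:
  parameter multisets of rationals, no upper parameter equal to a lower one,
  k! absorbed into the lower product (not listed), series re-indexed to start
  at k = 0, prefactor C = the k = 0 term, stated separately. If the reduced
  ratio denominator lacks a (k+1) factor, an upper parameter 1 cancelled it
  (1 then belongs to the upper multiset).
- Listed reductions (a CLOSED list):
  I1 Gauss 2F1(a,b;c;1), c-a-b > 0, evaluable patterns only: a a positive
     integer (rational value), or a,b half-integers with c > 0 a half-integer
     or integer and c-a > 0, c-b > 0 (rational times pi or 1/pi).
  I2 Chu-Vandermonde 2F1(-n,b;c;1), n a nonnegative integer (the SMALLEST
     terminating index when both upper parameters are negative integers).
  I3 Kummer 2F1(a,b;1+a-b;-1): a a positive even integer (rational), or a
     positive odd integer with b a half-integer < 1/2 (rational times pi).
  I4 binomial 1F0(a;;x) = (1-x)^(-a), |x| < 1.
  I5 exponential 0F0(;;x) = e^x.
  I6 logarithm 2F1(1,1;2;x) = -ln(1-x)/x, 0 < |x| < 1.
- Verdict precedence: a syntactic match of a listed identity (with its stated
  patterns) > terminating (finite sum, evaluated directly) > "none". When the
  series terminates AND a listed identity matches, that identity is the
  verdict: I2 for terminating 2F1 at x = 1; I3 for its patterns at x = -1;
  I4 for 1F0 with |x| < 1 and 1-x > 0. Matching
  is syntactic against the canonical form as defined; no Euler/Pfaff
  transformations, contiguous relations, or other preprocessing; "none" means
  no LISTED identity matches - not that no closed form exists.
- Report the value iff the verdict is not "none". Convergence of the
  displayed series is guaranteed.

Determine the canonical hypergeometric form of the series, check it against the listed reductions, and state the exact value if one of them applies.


The series (x = 1) is 2F1: upper {1, \frac{5}{3}}, lower {\frac{23}{3}}, prefactor -\frac{8}{5}. Verdict (x = 1): Gauss's theorem (I1) applies (x = 1: the Gamma ratio telescopes since c-a-b = 5 > 0 and a = 1 in Z>0). Its exact value is -\frac{32}{15}.

First insight: t_0 being -\frac{8}{5}, the expanded ratio factors over Q; prefactor -8/5, roots give parameters.
Step ratio: r(k) = 1 * (k+1) (k+\frac{5}{3}) / [(k+\frac{23}{3}) (k+1)] - rational in k. x = 1; t_0 = -\frac{8}{5}; negate the roots.


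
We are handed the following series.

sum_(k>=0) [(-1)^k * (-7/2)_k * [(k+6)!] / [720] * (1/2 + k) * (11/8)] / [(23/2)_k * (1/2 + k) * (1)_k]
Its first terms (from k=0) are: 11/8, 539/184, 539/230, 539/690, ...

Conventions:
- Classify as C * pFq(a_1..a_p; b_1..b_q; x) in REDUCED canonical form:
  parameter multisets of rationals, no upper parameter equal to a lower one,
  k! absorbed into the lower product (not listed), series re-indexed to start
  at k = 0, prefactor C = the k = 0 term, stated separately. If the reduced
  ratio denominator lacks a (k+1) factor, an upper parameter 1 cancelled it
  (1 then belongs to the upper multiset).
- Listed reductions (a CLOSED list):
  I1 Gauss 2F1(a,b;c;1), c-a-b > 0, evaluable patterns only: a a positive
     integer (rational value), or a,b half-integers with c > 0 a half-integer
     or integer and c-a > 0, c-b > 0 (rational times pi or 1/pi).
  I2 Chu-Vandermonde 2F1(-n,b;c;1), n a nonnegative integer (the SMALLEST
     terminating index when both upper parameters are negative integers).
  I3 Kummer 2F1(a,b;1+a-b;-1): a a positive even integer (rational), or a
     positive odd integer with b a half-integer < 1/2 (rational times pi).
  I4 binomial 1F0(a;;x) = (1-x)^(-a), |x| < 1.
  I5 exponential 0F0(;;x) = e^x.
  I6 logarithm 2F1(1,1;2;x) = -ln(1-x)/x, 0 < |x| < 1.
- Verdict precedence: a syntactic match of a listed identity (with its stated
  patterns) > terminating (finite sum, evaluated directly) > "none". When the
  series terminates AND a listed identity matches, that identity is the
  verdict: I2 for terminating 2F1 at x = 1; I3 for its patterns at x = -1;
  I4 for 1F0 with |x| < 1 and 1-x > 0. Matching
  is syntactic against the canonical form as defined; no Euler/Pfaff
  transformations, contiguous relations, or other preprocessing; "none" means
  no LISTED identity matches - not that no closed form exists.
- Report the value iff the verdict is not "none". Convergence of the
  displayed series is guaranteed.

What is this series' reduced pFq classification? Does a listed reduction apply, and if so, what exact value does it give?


At argument -1: a 2F1 with upper {-7/2, 7}, lower {23/2}, scaled by C = 11/8. Verdict (x = -1): Kummer (I3) applies (x = -1; c = 23/2 equals 1+a-b for upper {-7/2, 7}: listed pattern). Exact value: (160044885/67108864) * pi.

Key observation: with t_0 = 11/8, the factorial ratio (prefactor 11/8) (k+a-1)!/(a-1)! is a rising factorial (a)_k.
Term ratio: r(k) = (-1) * (k-7/2) (k+7) / [(k+23/2) (k+1)] - poly over poly, x = (-1) from leading terms; C = 11/8 at k = 0.


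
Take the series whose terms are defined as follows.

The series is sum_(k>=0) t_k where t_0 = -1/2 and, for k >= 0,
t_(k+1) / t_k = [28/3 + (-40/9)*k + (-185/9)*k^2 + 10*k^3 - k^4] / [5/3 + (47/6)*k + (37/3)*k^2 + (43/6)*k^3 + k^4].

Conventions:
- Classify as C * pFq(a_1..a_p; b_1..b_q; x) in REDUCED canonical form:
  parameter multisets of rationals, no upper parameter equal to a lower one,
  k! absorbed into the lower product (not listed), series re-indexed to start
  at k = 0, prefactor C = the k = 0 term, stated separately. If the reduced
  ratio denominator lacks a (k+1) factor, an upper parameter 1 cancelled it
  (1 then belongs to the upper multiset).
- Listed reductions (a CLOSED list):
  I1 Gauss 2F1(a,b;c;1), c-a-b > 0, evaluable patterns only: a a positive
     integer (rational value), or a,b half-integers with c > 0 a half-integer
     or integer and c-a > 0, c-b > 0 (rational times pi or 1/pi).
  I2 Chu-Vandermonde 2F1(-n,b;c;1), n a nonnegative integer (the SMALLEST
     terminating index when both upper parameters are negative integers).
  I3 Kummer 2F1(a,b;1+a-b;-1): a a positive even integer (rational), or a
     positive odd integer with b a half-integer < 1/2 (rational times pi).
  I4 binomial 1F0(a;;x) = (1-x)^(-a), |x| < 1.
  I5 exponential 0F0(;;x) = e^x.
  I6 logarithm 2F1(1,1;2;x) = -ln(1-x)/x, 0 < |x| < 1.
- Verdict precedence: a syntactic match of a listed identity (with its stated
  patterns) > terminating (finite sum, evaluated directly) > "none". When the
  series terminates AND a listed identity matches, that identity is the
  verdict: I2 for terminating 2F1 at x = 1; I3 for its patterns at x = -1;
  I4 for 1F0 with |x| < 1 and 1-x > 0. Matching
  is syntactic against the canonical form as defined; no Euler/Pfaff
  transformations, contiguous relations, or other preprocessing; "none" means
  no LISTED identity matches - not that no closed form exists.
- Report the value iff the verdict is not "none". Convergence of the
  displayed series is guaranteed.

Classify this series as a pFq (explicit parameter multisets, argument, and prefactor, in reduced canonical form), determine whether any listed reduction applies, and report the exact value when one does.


Key observation: t_0 being -1/2, factor the ratio over Q (prefactor -1/2): negated roots = parameters.
Adjacent-term ratio: r(k) = (-1) * (k-7) (k-3) (k-2/3) / [(k+1/2) (k+5) (k+1)] ; factor over Q: parameters, x = (-1), and C = -1/2.

Prefactor -1/2, argument -1: 3F2 with upper {-7, -3, -2/3} over lower {1/2, 5}. Verdict: terminating - upper -3 stops the sum at k = 3; the 4 terms are added exactly. Value: -2233/810.


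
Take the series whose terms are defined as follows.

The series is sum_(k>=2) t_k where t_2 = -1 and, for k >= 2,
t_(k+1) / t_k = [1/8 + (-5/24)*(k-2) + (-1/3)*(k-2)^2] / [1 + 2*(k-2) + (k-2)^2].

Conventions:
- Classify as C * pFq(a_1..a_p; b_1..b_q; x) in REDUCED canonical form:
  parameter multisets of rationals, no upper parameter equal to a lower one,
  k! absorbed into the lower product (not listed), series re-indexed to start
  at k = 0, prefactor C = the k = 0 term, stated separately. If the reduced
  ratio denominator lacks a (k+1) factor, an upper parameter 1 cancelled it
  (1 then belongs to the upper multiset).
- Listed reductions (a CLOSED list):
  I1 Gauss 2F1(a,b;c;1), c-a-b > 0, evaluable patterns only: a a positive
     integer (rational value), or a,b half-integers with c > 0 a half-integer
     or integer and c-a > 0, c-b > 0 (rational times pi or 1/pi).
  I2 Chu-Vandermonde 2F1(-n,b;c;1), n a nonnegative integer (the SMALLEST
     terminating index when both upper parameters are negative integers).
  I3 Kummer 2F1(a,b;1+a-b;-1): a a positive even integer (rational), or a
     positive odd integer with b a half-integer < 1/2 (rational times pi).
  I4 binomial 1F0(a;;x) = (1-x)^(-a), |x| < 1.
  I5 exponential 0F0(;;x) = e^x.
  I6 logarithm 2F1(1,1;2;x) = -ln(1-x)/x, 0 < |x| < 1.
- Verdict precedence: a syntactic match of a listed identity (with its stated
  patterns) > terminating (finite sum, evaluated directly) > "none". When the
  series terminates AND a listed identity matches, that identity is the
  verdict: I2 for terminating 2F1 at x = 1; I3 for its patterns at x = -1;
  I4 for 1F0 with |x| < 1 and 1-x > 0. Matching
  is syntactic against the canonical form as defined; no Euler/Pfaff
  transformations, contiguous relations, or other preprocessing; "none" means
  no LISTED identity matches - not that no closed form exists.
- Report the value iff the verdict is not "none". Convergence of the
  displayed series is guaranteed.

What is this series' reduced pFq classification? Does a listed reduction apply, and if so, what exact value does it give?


With C = -1: the canonical form is 1F0(-3/8; -; -1/3). Verdict at x = -1/3: the binomial series (I4) matches (the 1F0 binomial series: exponent 3/8, x = -1/3). Value: (-1) * (4/3)^(3/8).

First insight: with t_0 = -1, the parameter 1 appears in both the upper and lower lists and cancels.
Consecutive-term ratio: r(k) = (-1/3) * (k-3/8) / [(k+1)] - rational; roots negated = parameters, x = (-1/3), C = -1.


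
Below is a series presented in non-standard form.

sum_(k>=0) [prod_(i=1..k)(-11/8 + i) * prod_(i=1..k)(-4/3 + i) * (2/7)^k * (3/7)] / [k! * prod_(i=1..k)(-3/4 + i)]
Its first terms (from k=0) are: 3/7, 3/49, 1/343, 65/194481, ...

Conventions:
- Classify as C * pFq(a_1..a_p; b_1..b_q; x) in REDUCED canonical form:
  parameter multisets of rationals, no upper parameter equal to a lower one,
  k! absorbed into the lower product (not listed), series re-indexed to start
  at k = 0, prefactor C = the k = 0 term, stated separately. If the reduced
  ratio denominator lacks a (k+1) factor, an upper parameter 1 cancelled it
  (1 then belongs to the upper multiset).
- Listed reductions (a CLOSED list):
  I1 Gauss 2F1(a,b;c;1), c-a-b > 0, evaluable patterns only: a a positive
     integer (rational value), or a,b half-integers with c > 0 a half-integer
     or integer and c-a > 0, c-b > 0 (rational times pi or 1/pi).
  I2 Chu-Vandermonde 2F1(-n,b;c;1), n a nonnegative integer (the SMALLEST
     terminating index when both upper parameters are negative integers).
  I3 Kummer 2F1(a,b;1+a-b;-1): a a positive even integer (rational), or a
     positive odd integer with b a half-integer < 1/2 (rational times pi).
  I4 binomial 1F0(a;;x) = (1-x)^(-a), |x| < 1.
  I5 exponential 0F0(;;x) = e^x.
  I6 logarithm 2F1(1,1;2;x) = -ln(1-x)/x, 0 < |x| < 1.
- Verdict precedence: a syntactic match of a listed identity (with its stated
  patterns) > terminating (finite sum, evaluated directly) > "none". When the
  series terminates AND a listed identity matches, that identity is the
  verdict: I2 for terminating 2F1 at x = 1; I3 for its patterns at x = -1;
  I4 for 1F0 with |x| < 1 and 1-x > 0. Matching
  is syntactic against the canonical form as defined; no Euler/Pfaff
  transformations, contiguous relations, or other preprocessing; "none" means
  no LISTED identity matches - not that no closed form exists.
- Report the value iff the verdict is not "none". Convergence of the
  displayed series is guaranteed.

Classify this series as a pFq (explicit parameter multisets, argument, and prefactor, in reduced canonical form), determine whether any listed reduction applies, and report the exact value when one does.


With C = 3/7: the canonical form is 2F1(-3/8, -1/3; 1/4; 2/7). Verdict: none - this 2F1 at x = 2/7 matches no listed pattern, and upper {-3/8, -1/3} holds no stopper.

First insight: t_0 being 3/7, the running product (prefactor 3/7) telescopes to a rising factorial.
Adjacent-term ratio: r(k) = (2/7) * (k-3/8) (k-1/3) / [(k+1/4) (k+1)] - rational in k. x = (2/7); t_0 = 3/7; negate the roots.


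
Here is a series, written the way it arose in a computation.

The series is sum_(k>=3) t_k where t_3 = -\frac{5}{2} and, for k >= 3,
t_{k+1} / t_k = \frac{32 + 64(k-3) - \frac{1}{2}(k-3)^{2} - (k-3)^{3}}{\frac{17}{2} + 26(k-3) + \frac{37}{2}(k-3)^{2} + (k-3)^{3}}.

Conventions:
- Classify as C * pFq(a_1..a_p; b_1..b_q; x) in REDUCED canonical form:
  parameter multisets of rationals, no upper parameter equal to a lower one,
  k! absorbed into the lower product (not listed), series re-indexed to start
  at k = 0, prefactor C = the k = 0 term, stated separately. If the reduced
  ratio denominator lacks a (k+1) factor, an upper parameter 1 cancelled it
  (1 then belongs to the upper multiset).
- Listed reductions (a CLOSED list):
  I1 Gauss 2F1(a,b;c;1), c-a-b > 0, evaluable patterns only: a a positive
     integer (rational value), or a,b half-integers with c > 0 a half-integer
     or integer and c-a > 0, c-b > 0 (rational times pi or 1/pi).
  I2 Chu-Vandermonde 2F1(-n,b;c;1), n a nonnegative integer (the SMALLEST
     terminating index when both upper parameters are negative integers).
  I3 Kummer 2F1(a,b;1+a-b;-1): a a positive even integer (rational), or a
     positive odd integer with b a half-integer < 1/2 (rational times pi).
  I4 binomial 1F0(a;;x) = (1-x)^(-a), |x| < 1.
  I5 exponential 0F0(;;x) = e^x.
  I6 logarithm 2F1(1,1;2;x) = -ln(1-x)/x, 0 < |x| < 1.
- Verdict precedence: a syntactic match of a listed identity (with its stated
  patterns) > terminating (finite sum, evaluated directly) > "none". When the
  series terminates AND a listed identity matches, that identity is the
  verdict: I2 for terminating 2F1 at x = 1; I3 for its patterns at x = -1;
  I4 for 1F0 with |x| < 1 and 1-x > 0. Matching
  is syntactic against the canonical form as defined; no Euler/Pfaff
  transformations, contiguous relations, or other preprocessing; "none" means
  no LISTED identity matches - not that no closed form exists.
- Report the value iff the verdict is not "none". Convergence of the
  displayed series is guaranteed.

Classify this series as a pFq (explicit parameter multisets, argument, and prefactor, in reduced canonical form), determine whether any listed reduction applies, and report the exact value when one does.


Reduced: x = -1, 2F1, upper = {-8, 8}, lower = {17}, C = -\frac{5}{2}. Verdict at x = -1: Kummer (I3) matches (x = -1; c = 17 equals 1+a-b for upper {-8, 8}: listed pattern). Value: -65.

Structural cue: t_0 being -\frac{5}{2}, the parameter 1/2 appears in both the upper and lower lists and cancels.
Consecutive-term ratio: r(k) = -1 * (k-8) (k+8) / [(k+17) (k+1)] - poly over poly, x = -1 from leading terms; C = -\frac{5}{2} at k = 0.


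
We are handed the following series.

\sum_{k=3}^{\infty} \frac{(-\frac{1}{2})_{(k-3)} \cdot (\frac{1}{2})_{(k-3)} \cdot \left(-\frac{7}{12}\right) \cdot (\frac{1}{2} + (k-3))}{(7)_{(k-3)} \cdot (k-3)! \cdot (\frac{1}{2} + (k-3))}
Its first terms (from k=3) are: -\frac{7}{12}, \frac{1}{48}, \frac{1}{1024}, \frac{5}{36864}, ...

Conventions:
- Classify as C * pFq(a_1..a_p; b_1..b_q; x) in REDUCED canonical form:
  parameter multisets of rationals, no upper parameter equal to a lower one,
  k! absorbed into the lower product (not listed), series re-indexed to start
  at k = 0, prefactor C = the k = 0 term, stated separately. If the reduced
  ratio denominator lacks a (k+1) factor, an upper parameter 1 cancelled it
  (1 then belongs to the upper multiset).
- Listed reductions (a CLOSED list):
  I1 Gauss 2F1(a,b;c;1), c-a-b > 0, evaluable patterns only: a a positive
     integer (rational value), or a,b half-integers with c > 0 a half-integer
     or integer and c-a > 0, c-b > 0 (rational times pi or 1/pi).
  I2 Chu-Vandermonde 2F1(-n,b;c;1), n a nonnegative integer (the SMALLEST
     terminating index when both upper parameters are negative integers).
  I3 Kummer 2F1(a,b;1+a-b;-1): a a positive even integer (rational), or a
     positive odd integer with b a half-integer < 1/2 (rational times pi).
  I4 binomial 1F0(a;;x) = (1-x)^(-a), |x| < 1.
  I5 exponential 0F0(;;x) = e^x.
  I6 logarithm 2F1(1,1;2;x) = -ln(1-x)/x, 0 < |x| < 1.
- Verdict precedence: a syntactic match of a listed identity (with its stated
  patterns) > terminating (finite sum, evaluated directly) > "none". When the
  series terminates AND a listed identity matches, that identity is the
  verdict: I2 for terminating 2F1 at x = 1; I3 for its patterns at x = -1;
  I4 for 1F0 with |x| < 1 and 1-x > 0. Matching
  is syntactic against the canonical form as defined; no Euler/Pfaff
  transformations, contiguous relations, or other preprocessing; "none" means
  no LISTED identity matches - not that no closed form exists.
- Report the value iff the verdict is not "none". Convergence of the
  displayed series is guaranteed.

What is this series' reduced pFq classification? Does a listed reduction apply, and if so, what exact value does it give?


With C = -\frac{7}{12}: the canonical form is 2F1(-\frac{1}{2}, \frac{1}{2}; 7; 1). Verdict: Gauss's theorem I1 (half-integer case) matches (x = 1; upper {-\frac{1}{2}, \frac{1}{2}} half-integers, c = 7 in the evaluable pattern). Exact value: \left(-\frac{524288}{297297}\right) / \pi.

Key observation: with t_0 = -\frac{7}{12}, striking the common factor k + 1/2 reduces the term (C = -7/12).
Ratio: r(k) = 1 * (k-\frac{1}{2}) (k+\frac{1}{2}) / [(k+7) (k+1)] - rational in k. x = 1; t_0 = -\frac{7}{12}; negate the roots.


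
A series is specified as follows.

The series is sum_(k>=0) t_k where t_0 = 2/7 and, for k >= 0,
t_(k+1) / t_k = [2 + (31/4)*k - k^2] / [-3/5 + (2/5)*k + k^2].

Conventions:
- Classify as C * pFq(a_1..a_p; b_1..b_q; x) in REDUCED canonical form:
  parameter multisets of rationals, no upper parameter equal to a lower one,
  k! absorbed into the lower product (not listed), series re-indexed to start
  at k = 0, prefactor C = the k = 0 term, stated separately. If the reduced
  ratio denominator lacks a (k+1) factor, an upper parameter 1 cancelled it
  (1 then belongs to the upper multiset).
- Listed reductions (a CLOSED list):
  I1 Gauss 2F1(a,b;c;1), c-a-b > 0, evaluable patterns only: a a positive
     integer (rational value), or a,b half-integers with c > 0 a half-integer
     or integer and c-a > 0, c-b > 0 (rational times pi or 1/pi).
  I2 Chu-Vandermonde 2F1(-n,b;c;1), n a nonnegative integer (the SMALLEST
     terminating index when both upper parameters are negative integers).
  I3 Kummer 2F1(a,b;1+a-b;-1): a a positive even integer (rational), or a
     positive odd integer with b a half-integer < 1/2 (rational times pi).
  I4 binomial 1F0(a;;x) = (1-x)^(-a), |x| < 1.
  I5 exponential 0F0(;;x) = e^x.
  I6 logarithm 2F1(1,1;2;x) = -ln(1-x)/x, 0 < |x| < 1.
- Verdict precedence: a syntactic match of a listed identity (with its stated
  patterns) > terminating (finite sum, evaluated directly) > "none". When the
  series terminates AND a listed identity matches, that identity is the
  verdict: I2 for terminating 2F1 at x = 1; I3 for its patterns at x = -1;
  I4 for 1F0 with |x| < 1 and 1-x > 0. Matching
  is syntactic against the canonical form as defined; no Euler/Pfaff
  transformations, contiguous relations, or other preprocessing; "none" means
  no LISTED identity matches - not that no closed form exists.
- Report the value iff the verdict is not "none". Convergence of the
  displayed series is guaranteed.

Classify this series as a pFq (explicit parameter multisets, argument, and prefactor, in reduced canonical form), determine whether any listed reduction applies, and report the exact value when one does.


Canonical form: C = 2/7 times 2F1 with upper {-8, 1/4}, lower {-3/5}, x = -1. Verdict: terminating (-8 upstairs). 9 nonzero terms in all; added directly. Sum: -2377561644917/11626610688.

First insight: t_0 = 2/7 here, and roots of the ratio polynomials (C = 2/7) are the negated parameters.
Step ratio: r(k) = (-1) * (k-8) (k+1/4) / [(k-3/5) (k+1)] - rational; roots negated = parameters, x = (-1), C = 2/7.


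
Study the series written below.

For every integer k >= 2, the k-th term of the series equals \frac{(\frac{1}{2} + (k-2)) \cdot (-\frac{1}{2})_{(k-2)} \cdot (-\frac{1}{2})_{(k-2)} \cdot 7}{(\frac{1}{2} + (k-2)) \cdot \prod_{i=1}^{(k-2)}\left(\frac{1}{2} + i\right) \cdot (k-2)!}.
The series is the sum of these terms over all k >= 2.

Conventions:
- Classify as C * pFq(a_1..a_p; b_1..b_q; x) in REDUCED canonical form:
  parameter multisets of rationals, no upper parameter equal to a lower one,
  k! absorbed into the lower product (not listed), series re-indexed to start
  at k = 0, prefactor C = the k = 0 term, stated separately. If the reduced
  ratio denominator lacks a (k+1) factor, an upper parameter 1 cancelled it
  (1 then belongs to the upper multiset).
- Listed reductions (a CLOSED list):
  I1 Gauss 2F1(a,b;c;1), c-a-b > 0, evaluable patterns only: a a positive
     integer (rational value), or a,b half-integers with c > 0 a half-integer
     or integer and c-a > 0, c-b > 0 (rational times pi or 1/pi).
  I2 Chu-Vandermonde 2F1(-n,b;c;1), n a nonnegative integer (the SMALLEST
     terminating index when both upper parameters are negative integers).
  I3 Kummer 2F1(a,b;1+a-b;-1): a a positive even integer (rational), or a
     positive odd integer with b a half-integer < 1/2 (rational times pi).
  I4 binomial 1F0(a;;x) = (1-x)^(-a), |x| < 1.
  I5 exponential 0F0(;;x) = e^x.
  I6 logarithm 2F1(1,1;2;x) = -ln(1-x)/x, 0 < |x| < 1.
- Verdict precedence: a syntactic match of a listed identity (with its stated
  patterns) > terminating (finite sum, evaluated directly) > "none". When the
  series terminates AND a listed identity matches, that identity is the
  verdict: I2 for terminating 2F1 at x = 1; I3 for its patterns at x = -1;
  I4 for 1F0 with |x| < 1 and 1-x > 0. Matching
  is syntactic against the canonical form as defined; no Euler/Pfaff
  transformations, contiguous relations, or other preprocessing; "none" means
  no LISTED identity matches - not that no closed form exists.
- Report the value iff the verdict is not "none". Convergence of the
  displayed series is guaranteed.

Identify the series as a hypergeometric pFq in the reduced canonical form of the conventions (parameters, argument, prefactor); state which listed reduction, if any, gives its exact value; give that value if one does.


With C = 7: the canonical form is 2F1(-\frac{1}{2}, -\frac{1}{2}; \frac{3}{2}; 1). Verdict: this is the half-integer Gauss pattern (I1) (x = 1; upper {-\frac{1}{2}, -\frac{1}{2}} half-integers, c = \frac{3}{2} in the evaluable pattern). Sum: \frac{21}{8} \cdot \pi.

Key observation: from the first term 7: the lower running product (C = 7) is a rising factorial.
Adjacent-term ratio: r(k) = 1 * (k-\frac{1}{2}) (k-\frac{1}{2}) / [(k+\frac{3}{2}) (k+1)] - rational; roots negated = parameters, x = 1, C = 7.


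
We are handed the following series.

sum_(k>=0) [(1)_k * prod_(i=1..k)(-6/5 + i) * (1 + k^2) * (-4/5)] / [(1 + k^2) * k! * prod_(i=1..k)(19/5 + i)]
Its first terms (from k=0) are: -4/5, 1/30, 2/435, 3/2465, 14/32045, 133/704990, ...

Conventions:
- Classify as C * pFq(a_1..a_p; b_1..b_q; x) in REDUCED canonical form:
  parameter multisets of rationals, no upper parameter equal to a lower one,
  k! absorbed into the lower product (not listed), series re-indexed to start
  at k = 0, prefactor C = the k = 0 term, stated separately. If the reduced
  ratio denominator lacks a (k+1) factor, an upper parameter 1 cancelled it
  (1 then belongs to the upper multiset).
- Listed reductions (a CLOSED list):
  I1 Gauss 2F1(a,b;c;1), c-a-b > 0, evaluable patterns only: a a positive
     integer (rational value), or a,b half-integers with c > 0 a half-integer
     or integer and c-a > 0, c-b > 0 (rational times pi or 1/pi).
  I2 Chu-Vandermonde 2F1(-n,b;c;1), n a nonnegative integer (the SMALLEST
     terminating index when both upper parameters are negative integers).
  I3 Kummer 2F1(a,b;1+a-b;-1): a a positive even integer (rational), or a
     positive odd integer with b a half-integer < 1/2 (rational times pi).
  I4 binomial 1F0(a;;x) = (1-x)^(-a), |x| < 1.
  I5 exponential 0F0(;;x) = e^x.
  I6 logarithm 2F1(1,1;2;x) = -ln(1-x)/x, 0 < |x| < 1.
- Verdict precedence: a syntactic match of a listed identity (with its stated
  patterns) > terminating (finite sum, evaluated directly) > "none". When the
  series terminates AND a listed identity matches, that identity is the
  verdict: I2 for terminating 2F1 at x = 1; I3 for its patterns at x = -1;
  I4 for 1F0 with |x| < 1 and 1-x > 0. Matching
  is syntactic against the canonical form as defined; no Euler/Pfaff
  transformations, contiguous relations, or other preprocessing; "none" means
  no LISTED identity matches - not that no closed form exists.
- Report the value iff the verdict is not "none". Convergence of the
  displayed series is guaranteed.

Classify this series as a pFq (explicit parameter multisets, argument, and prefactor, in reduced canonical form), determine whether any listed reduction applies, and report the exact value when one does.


At argument 1: a 2F1 with upper {-1/5, 1}, lower {24/5}, scaled by C = -4/5. Verdict: the Gauss summation I1 applies (x = 1: the Gamma ratio telescopes since c-a-b = 4 > 0 and a = 1 in Z>0). Sum: -19/25.

Key step: from the first term -4/5: the lower running product (C = -4/5) is a rising factorial.
Ratio: r(k) = 1 * (k-1/5) (k+1) / [(k+24/5) (k+1)] - rational in k. x = 1; t_0 = -4/5; negate the roots.


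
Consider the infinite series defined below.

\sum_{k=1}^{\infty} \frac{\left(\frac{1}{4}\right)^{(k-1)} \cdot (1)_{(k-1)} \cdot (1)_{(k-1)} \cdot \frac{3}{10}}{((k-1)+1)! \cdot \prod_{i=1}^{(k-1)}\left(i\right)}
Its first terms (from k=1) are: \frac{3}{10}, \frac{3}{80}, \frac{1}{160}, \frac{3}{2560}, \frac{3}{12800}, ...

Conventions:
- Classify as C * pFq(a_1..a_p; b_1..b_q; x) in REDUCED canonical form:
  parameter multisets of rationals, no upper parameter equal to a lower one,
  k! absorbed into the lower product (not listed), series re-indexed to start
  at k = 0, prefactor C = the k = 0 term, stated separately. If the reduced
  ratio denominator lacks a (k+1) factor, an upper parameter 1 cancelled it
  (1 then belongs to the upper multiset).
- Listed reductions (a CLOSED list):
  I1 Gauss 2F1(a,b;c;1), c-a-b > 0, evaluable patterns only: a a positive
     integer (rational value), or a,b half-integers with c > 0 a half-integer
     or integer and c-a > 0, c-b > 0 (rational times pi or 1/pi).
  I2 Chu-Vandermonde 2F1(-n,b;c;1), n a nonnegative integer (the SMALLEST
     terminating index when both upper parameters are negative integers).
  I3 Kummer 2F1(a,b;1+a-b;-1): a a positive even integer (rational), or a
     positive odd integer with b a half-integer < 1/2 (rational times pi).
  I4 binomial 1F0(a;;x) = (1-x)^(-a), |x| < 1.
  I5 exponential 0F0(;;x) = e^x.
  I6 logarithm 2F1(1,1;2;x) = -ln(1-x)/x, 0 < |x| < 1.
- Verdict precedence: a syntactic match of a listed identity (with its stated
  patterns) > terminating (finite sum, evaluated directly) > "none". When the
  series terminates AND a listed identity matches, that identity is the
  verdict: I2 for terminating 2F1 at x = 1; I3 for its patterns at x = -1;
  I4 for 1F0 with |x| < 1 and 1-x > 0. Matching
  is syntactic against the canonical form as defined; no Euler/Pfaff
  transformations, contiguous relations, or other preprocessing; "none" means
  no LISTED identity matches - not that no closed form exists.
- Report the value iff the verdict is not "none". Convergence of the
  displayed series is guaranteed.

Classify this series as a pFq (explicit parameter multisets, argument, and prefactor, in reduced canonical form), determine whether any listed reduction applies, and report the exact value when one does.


First insight: x = \frac{1}{4} and the product of the first k integers (prefactor 3/10) is k!.
Term ratio: r(k) = \frac{1}{4} * (k+1) (k+1) / [(k+2) (k+1)] ; factor over Q: parameters, x = \frac{1}{4}, and C = \frac{3}{10}.

Prefactor \frac{3}{10}, argument \frac{1}{4}: 2F1 with upper {1, 1} over lower {2}. Verdict (x = \frac{1}{4}): logarithm (I6) applies (the logarithm: parameters (1,1;2), x = \frac{1}{4}). Exact value: \left(-\frac{6}{5}\right) \cdot \ln\left(\frac{3}{4}\right).


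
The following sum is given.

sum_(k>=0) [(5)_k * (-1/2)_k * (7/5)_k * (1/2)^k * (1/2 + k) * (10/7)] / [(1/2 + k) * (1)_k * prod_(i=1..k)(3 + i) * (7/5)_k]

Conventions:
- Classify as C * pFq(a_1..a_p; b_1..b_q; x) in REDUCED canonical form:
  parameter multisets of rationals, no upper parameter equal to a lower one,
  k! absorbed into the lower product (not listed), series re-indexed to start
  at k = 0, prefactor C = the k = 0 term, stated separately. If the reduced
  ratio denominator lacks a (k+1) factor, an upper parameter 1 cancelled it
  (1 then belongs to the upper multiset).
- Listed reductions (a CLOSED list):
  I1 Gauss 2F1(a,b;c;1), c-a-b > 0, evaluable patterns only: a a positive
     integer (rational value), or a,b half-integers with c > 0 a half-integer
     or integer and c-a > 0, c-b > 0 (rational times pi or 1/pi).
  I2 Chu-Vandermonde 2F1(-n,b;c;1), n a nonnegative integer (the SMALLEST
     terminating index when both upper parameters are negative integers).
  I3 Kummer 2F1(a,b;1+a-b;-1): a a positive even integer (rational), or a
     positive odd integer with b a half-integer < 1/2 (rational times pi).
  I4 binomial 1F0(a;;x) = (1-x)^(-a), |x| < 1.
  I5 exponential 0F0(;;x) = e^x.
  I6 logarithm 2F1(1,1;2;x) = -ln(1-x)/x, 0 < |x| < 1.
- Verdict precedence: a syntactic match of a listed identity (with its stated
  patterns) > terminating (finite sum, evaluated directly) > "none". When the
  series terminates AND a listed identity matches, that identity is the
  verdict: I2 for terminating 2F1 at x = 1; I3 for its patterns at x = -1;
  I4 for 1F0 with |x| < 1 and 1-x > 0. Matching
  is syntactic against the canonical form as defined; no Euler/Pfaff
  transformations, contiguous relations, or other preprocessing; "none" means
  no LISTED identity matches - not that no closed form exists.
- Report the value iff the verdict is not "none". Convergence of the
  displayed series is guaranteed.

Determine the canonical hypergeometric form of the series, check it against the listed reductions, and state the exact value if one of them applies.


First insight: x = (1/2) and (1)_k (C = 10/7, x = 1/2) is k! itself.
Ratio: r(k) = (1/2) * (k-1/2) (k+5) / [(k+4) (k+1)] - rational; roots negated = parameters, x = (1/2), C = 10/7.

The series (x = 1/2) is 2F1: upper {-1/2, 5}, lower {4}, prefactor 10/7. Verdict: no listed reduction: x = 1/2 and upper {-1/2, 5} fail every I1-I6 pattern.


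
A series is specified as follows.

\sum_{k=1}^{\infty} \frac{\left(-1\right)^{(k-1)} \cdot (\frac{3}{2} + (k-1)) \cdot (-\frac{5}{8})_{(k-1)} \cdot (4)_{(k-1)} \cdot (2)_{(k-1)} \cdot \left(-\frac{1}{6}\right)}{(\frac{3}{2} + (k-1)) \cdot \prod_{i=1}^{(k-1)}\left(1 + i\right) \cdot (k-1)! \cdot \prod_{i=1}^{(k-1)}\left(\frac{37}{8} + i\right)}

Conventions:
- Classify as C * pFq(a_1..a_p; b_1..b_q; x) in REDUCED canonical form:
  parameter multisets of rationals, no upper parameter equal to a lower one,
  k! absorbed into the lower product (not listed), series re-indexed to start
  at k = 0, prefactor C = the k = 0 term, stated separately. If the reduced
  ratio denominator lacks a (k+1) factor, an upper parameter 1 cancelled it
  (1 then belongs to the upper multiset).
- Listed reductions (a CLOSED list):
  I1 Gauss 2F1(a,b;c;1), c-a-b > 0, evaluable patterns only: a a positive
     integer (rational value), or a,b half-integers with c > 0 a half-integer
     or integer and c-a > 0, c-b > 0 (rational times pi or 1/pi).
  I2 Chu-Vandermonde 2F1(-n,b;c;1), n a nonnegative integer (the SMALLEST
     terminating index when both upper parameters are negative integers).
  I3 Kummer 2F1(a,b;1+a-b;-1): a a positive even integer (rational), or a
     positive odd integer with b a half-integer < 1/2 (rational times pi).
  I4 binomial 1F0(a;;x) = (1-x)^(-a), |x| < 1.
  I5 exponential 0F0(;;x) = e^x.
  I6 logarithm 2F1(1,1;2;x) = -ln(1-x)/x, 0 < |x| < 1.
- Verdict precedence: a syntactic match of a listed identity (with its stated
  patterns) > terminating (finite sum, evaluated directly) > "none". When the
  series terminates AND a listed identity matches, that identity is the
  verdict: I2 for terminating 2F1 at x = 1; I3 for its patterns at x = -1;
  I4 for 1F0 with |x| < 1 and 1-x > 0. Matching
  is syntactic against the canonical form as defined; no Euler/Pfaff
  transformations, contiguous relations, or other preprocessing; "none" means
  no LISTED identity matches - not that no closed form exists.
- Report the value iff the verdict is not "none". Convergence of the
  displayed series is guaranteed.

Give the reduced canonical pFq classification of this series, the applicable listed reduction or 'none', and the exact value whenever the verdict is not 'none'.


The series (x = -1) is 2F1: upper {-\frac{5}{8}, 4}, lower {\frac{45}{8}}, prefactor -\frac{1}{6}. Verdict: this is Kummer (I3) (x = -1; c = \frac{45}{8} equals 1+a-b for upper {-\frac{5}{8}, 4}: listed pattern). Sum: -\frac{1073}{4608}.

Structural cue: t_0 = -\frac{1}{6} here, and the lower running product (prefactor -1/6) is a rising factorial.
Adjacent-term ratio: r(k) = -1 * (k-\frac{5}{8}) (k+4) / [(k+\frac{45}{8}) (k+1)] - rational; roots negated = parameters, x = -1, C = -\frac{1}{6}.


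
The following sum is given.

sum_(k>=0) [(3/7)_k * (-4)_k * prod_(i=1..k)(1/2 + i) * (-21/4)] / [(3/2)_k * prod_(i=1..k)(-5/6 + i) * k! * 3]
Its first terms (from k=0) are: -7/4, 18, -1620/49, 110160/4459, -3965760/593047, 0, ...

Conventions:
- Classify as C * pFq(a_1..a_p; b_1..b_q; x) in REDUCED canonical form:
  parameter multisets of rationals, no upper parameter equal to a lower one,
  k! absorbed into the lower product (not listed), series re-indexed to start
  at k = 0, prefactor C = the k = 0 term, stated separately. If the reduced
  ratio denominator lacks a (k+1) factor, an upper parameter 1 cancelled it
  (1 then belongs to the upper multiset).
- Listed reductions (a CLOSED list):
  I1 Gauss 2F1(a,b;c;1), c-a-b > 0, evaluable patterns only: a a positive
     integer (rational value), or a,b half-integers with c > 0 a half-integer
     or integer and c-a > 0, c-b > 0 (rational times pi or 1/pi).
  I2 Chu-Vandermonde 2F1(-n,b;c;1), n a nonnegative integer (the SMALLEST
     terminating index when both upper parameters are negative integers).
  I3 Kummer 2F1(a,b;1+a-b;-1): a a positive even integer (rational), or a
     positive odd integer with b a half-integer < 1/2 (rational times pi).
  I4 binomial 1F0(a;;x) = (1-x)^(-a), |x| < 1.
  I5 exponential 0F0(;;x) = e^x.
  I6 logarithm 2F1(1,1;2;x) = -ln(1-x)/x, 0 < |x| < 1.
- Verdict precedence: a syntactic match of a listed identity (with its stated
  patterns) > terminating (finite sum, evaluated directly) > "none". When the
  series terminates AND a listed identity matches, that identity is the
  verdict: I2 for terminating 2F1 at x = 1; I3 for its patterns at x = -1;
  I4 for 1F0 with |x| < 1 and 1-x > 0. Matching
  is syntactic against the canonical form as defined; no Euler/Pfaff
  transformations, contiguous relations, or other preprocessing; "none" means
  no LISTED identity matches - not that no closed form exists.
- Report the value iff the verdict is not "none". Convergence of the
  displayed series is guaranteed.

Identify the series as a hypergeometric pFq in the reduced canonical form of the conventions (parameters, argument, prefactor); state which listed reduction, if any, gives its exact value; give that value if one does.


The series (x = 1) is 2F1: upper {-4, 3/7}, lower {1/6}, prefactor -7/4. Verdict: this is Chu-Vandermonde (I2) (terminating 2F1 at x = 1 with n = 4, b = 3/7, c = 1/6). Hence: 2862695/2372188.

Key observation: t_0 = -7/4 here, and the constant factors (prefactor -7/4) combine into one prefactor.
Term ratio: r(k) = 1 * (k-4) (k+3/7) / [(k+1/6) (k+1)] - rational in k, leading ratio 1; with t_0 = -7/4, classification follows.
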